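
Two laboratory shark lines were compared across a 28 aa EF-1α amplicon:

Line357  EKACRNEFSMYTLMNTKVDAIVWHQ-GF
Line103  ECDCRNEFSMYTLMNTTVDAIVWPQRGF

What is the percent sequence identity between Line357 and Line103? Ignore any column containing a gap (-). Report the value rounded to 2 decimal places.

Excluding the 1 gap column leaves 27 comparable sites.
The sequences differ at positions 2 (K/C), 3 (A/D), 17 (K/T), 24 (H/P).
23 of the 27 comparable sites match, so the percent identity is 23/27 × 100 = 85.19%.

85.19%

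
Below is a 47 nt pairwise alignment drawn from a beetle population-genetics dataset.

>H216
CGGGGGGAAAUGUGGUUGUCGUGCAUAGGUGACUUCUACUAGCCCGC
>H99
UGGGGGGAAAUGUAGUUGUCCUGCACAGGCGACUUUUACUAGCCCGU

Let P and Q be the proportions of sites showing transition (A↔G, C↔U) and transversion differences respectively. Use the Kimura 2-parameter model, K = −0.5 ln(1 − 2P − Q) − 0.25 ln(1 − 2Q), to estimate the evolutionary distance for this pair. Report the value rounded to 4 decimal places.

Mismatches occur at site 1 (C→U, transition), site 14 (G→A, transition), site 21 (G→C, transversion), site 26 (U→C, transition), site 30 (U→C, transition), site 36 (C→U, transition), site 47 (C→U, transition).
Of the 7 differences, 6 transitions and 1 transversion over 47 sites: P = 6/47 = 0.127660, Q = 1/47 = 0.021277.
d = −0.5·ln(0.723403) − 0.25·ln(0.957446) = −0.5·(-0.323789) − 0.25·(-0.043486) = 0.1728.

0.1728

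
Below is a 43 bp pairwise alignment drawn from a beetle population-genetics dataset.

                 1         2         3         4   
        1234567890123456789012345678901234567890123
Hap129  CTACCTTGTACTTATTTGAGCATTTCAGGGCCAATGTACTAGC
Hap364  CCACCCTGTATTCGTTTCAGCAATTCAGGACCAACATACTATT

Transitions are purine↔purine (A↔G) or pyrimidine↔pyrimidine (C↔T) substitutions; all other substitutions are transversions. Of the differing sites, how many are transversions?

Mismatches occur at site 2 (T↔C, transition), site 6 (T↔C, transition), site 11 (C↔T, transition), site 13 (T↔C, transition), site 14 (A↔G, transition), site 18 (G↔C, transversion), site 23 (T↔A, transversion), site 30 (G↔A, transition), site 35 (T↔C, transition), site 36 (G↔A, transition), site 42 (G↔T, transversion), site 43 (C↔T, transition).
Of the 12 differences, 9 transitions and 3 transversions, so the answer is 3.

3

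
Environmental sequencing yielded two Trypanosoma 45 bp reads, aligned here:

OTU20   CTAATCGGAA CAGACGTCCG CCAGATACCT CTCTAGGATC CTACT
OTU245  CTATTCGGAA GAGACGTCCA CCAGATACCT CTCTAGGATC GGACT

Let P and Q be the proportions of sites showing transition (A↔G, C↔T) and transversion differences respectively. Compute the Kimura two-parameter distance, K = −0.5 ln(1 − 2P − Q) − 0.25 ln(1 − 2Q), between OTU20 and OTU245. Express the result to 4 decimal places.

0.1205

The sequences differ at positions 4 (A/T, transversion), 11 (C/G, transversion), 20 (G/A, transition), 41 (C/G, transversion), 42 (T/G, transversion).
Of the 5 differences, 1 transition and 4 transversions over 45 sites: P = 1/45 = 0.022222, Q = 4/45 = 0.088889.
d = −0.5·ln(0.866667) − 0.25·ln(0.822222) = −0.5·(-0.143100) − 0.25·(-0.195745) = 0.1205.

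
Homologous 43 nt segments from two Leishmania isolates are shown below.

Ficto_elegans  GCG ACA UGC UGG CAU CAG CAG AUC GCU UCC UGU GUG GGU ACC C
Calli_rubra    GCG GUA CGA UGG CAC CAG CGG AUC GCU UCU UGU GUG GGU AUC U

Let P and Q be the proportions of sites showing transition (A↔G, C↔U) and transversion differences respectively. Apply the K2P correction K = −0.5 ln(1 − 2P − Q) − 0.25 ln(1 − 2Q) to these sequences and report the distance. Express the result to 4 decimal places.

0.2635

Mismatches occur at site 4 (A↔G, transition), site 5 (C↔U, transition), site 7 (U↔C, transition), site 9 (C↔A, transversion), site 15 (U↔C, transition), site 20 (A↔G, transition), site 30 (C↔U, transition), site 41 (C↔U, transition), site 43 (C↔U, transition).
Of the 9 differences, 8 transitions and 1 transversion over 43 sites: P = 8/43 = 0.186047, Q = 1/43 = 0.023256.
d = −0.5·ln(0.604650) − 0.25·ln(0.953488) = −0.5·(-0.503106) − 0.25·(-0.047628) = 0.2635.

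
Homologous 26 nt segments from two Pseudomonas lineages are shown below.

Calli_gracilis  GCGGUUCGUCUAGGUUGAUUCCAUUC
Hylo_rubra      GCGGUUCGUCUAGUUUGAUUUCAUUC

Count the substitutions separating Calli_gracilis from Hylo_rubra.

2

Differing sites — 14:G/U; 21:C/U.
That gives 2 mismatches out of 26 aligned sites, so the Hamming distance is 2.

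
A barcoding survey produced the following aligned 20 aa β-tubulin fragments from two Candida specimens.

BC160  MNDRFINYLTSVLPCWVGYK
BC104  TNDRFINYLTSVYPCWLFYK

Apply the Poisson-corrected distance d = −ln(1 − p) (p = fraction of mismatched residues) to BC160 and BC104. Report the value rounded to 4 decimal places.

0.2231

Differing sites — 1:M/T; 13:L/Y; 17:V/L; 18:G/F.
p = 4/20 = 0.200000.
d = −ln(1 − 0.200000) = −ln(0.800000) = 0.2231.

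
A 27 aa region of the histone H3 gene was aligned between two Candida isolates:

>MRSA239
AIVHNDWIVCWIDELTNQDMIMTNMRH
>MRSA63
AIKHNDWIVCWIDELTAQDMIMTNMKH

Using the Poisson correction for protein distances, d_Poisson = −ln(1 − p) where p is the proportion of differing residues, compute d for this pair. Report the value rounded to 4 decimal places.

The sequences differ at positions 3 (V/K), 17 (N/A), 26 (R/K).
p = 3/27 = 0.111111.
d = −ln(1 − 0.111111) = −ln(0.888889) = 0.1178.

0.1178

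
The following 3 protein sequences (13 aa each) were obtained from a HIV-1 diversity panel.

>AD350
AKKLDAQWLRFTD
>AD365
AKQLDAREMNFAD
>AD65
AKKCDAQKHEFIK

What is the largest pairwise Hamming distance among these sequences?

Pairwise Hamming distances:
  AD350 vs AD365: 6
  AD350 vs AD65: 6
  AD365 vs AD65: 8
The largest is 8, between AD365 and AD65.

8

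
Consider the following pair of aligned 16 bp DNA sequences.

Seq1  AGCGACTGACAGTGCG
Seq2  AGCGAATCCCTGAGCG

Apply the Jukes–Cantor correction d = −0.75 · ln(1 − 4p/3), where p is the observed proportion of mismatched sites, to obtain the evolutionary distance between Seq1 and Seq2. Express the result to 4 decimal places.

The sequences differ at positions 6 (C/A), 8 (G/C), 9 (A/C), 11 (A/T), 13 (T/A).
p = 5/16 = 0.312500.
d = −0.75 · ln(1 − (4/3)·0.312500) = −0.75 · ln(0.583333) = −0.75 · (-0.538997) = 0.4042.

0.4042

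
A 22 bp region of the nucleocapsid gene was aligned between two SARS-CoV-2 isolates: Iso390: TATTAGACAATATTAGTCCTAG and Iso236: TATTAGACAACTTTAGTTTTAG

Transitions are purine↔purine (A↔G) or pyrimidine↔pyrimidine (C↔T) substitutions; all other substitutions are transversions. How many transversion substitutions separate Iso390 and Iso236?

Differing sites — 11:T/C (Ti); 12:A/T (Tv); 18:C/T (Ti); 19:C/T (Ti).
Of the 4 differences, 3 transitions and 1 transversion, so the answer is 1.

1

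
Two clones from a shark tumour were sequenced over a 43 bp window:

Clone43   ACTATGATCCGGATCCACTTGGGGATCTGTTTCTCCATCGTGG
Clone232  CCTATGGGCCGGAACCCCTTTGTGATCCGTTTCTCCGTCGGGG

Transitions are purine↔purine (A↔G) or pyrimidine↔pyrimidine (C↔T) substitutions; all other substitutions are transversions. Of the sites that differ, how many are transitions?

3

Mismatches occur at site 1 (A↔C, transversion), site 7 (A↔G, transition), site 8 (T↔G, transversion), site 14 (T↔A, transversion), site 17 (A↔C, transversion), site 21 (G↔T, transversion), site 23 (G↔T, transversion), site 28 (T↔C, transition), site 37 (A↔G, transition), site 41 (T↔G, transversion).
Of the 10 differences, 3 transitions and 7 transversions, so the answer is 3.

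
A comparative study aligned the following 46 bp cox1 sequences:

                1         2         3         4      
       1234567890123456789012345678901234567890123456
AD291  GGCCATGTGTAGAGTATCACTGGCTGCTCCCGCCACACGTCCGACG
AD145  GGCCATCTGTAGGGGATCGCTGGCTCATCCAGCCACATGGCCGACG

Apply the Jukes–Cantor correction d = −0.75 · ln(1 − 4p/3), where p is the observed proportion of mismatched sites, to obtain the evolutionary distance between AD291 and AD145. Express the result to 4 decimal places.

0.2267

Differing sites — 7:G/C; 13:A/G; 15:T/G; 19:A/G; 26:G/C; 27:C/A; 31:C/A; 38:C/T; 40:T/G.
p = 9/46 = 0.195652.
d = −0.75 · ln(1 − (4/3)·0.195652) = −0.75 · ln(0.739131) = −0.75 · (-0.302280) = 0.2267.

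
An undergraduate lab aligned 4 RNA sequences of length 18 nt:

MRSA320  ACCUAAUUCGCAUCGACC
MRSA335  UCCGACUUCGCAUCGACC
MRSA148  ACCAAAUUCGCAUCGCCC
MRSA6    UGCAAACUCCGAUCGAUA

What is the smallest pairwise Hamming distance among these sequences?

2

Pairwise Hamming distances:
  MRSA320 vs MRSA335: 3
  MRSA320 vs MRSA148: 2
  MRSA320 vs MRSA6: 8
  MRSA335 vs MRSA148: 4
  MRSA335 vs MRSA6: 8
  MRSA148 vs MRSA6: 8
The smallest is 2, between MRSA320 and MRSA148.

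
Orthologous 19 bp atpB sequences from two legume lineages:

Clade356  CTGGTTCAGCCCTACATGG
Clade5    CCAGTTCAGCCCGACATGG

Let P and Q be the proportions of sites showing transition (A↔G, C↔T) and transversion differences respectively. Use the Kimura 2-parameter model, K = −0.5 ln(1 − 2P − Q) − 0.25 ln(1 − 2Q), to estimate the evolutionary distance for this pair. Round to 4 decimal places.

0.1805

Differing sites — 2:T/C (Ti); 3:G/A (Ti); 13:T/G (Tv).
Of the 3 differences, 2 transitions and 1 transversion over 19 sites: P = 2/19 = 0.105263, Q = 1/19 = 0.052632.
d = −0.5·ln(0.736842) − 0.25·ln(0.894736) = −0.5·(-0.305382) − 0.25·(-0.111227) = 0.1805.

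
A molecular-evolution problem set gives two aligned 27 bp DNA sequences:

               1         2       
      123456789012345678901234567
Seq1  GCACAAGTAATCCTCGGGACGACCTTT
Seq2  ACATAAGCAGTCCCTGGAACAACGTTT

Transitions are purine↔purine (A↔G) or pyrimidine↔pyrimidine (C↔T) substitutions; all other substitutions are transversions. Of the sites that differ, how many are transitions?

Mismatches occur at site 1 (G↔A, transition), site 4 (C↔T, transition), site 8 (T↔C, transition), site 10 (A↔G, transition), site 14 (T↔C, transition), site 15 (C↔T, transition), site 18 (G↔A, transition), site 21 (G↔A, transition), site 24 (C↔G, transversion).
Of the 9 differences, 8 transitions and 1 transversion, so the answer is 8.

8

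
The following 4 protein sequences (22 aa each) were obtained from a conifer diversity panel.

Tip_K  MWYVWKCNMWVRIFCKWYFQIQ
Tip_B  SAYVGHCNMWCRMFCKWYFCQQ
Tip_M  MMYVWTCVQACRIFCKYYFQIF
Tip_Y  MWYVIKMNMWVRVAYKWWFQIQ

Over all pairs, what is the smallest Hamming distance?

Pairwise Hamming distances:
  Tip_K vs Tip_B: 8
  Tip_K vs Tip_M: 8
  Tip_K vs Tip_Y: 6
  Tip_B vs Tip_M: 12
  Tip_B vs Tip_Y: 12
  Tip_M vs Tip_Y: 14
The smallest is 6, between Tip_K and Tip_Y.

6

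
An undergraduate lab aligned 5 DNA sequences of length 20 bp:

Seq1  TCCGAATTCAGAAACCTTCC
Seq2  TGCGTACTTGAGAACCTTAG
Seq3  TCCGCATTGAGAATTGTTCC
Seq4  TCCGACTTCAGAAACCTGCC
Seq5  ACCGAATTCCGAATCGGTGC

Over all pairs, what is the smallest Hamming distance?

2

Pairwise Hamming distances:
  Seq1 vs Seq2: 9
  Seq1 vs Seq3: 5
  Seq1 vs Seq4: 2
  Seq1 vs Seq5: 6
  Seq2 vs Seq3: 12
  Seq2 vs Seq4: 11
  Seq2 vs Seq5: 13
  Seq3 vs Seq4: 7
  Seq3 vs Seq5: 7
  Seq4 vs Seq5: 8
The smallest is 2, between Seq1 and Seq4.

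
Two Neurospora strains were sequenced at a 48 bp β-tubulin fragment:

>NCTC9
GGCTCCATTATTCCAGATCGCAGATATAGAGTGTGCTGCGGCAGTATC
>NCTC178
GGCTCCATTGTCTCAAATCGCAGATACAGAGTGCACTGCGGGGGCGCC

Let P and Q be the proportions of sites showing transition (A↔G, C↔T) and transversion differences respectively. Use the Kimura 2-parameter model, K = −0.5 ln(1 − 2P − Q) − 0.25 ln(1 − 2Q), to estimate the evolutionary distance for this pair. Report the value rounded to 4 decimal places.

Differing sites — 10:A/G (Ti); 12:T/C (Ti); 13:C/T (Ti); 16:G/A (Ti); 27:T/C (Ti); 34:T/C (Ti); 35:G/A (Ti); 42:C/G (Tv); 43:A/G (Ti); 45:T/C (Ti); 46:A/G (Ti); 47:T/C (Ti).
Of the 12 differences, 11 transitions and 1 transversion over 48 sites: P = 11/48 = 0.229167, Q = 1/48 = 0.020833.
d = −0.5·ln(0.520833) − 0.25·ln(0.958334) = −0.5·(-0.652326) − 0.25·(-0.042559) = 0.3368.

0.3368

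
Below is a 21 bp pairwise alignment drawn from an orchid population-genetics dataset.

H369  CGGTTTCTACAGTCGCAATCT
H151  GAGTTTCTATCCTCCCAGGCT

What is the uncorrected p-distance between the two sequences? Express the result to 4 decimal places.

0.3810

Mismatches occur at site 1 (C/G), site 2 (G/A), site 10 (C/T), site 11 (A/C), site 12 (G/C), site 15 (G/C), site 18 (A/G), site 19 (T/G).
There are 8 differences over 21 sites, so p = 8/21 = 0.3810.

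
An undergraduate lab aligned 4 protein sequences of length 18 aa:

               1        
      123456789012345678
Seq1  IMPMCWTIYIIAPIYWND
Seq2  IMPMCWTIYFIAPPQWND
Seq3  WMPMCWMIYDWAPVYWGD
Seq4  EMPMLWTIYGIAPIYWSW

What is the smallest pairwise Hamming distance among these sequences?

Pairwise Hamming distances:
  Seq1 vs Seq2: 3
  Seq1 vs Seq3: 6
  Seq1 vs Seq4: 5
  Seq2 vs Seq3: 7
  Seq2 vs Seq4: 7
  Seq3 vs Seq4: 8
The smallest is 3, between Seq1 and Seq2.

3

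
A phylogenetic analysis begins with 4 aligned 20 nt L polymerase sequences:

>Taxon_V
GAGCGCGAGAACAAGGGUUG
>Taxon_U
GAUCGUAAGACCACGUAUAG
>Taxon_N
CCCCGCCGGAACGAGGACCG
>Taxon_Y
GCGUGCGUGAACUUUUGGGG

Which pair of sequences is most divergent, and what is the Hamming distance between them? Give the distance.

13

Pairwise Hamming distances:
  Taxon_V vs Taxon_U: 8
  Taxon_V vs Taxon_N: 9
  Taxon_V vs Taxon_Y: 9
  Taxon_U vs Taxon_N: 12
  Taxon_U vs Taxon_Y: 13
  Taxon_N vs Taxon_Y: 12
The largest is 13, between Taxon_U and Taxon_Y.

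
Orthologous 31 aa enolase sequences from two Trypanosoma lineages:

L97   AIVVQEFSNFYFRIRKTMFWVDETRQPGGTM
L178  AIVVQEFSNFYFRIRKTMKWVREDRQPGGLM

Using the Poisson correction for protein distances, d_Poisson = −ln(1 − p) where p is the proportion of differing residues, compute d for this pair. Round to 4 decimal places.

The sequences differ at positions 19 (F/K), 22 (D/R), 24 (T/D), 30 (T/L).
p = 4/31 = 0.129032.
d = −ln(1 − 0.129032) = −ln(0.870968) = 0.1382.

0.1382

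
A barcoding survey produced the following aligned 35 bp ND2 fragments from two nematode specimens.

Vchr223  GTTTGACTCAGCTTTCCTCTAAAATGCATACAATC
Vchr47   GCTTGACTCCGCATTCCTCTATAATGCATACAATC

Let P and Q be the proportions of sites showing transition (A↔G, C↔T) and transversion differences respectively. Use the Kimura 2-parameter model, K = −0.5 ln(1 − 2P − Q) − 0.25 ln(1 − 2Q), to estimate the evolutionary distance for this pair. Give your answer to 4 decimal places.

0.1241

The sequences differ at positions 2 (T/C, transition), 10 (A/C, transversion), 13 (T/A, transversion), 22 (A/T, transversion).
Of the 4 differences, 1 transition and 3 transversions over 35 sites: P = 1/35 = 0.028571, Q = 3/35 = 0.085714.
d = −0.5·ln(0.857144) − 0.25·ln(0.828572) = −0.5·(-0.154149) − 0.25·(-0.188052) = 0.1241.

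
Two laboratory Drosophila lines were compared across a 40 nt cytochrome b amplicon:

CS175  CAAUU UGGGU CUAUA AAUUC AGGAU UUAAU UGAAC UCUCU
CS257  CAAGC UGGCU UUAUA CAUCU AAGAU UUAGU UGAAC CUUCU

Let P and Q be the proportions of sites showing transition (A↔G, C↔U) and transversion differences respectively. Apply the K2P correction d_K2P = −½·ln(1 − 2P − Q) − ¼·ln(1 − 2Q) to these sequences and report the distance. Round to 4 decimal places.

0.3628

Mismatches occur at site 4 (U→G, transversion), site 5 (U→C, transition), site 9 (G→C, transversion), site 11 (C→U, transition), site 16 (A→C, transversion), site 19 (U→C, transition), site 20 (C→U, transition), site 22 (G→A, transition), site 29 (A→G, transition), site 36 (U→C, transition), site 37 (C→U, transition).
Of the 11 differences, 8 transitions and 3 transversions over 40 sites: P = 8/40 = 0.200000, Q = 3/40 = 0.075000.
d = −0.5·ln(0.525000) − 0.25·ln(0.850000) = −0.5·(-0.644357) − 0.25·(-0.162519) = 0.3628.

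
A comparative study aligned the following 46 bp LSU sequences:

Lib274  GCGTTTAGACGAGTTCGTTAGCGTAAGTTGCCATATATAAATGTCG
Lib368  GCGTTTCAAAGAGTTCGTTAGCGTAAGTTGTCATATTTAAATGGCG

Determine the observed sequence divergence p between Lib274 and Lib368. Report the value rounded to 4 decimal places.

The sequences differ at positions 7 (A/C), 8 (G/A), 10 (C/A), 31 (C/T), 37 (A/T), 44 (T/G).
There are 6 differences over 46 sites, so p = 6/46 = 0.1304.

0.1304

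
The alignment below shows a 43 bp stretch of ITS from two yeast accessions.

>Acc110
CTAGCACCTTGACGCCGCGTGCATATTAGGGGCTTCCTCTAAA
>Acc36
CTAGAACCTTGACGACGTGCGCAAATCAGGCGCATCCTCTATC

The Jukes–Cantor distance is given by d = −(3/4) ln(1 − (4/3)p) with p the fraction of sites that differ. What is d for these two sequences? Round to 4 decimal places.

The sequences differ at positions 5 (C/A), 15 (C/A), 18 (C/T), 20 (T/C), 24 (T/A), 27 (T/C), 31 (G/C), 34 (T/A), 42 (A/T), 43 (A/C).
p = 10/43 = 0.232558.
d = −0.75 · ln(1 − (4/3)·0.232558) = −0.75 · ln(0.689923) = −0.75 · (-0.371175) = 0.2784.

0.2784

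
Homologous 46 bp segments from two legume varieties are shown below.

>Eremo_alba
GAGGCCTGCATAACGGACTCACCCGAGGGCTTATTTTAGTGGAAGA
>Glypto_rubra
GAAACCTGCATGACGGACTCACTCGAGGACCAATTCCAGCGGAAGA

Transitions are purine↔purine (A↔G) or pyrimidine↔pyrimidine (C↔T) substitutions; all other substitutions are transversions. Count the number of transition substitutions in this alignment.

9

The sequences differ at positions 3 (G/A, transition), 4 (G/A, transition), 12 (A/G, transition), 23 (C/T, transition), 29 (G/A, transition), 31 (T/C, transition), 32 (T/A, transversion), 36 (T/C, transition), 37 (T/C, transition), 40 (T/C, transition).
Of the 10 differences, 9 transitions and 1 transversion, so the answer is 9.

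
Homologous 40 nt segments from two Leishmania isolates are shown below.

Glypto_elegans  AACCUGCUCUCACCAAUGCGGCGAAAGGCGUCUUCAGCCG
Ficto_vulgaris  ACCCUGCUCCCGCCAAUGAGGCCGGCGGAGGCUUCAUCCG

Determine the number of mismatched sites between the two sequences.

Differing sites — 2:A/C; 10:U/C; 12:A/G; 19:C/A; 23:G/C; 24:A/G; 25:A/G; 26:A/C; 29:C/A; 31:U/G; 37:G/U.
That gives 11 mismatches out of 40 aligned sites, so the Hamming distance is 11.

11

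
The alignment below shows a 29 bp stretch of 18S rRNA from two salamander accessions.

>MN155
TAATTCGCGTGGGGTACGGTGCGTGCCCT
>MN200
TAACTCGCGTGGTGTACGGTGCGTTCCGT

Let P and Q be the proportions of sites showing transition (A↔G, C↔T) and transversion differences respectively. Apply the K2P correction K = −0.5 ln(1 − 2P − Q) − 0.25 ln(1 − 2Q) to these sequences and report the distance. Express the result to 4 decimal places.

Differing sites — 4:T/C (Ti); 13:G/T (Tv); 25:G/T (Tv); 28:C/G (Tv).
Of the 4 differences, 1 transition and 3 transversions over 29 sites: P = 1/29 = 0.034483, Q = 3/29 = 0.103448.
d = −0.5·ln(0.827586) − 0.25·ln(0.793104) = −0.5·(-0.189242) − 0.25·(-0.231801) = 0.1526.

0.1526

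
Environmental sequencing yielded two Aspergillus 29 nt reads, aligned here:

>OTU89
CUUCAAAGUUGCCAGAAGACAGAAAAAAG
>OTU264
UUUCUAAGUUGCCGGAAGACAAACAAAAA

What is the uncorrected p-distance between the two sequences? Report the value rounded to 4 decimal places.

0.2069

Mismatches occur at site 1 (C↔U), site 5 (A↔U), site 14 (A↔G), site 22 (G↔A), site 24 (A↔C), site 29 (G↔A).
There are 6 differences over 29 sites, so p = 6/29 = 0.2069.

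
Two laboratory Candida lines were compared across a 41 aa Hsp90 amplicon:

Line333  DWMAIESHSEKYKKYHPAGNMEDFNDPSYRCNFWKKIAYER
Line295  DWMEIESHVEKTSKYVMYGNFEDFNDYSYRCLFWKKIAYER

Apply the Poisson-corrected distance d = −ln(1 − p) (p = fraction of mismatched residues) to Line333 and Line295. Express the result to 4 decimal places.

0.2796

The sequences differ at positions 4 (A/E), 9 (S/V), 12 (Y/T), 13 (K/S), 16 (H/V), 17 (P/M), 18 (A/Y), 21 (M/F), 27 (P/Y), 32 (N/L).
p = 10/41 = 0.243902.
d = −ln(1 − 0.243902) = −ln(0.756098) = 0.2796.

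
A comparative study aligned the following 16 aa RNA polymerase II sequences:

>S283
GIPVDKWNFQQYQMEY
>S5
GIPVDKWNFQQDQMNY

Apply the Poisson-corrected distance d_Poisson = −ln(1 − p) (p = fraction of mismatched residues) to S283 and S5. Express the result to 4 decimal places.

0.1335

The sequences differ at positions 12 (Y/D), 15 (E/N).
p = 2/16 = 0.125000.
d = −ln(1 − 0.125000) = −ln(0.875000) = 0.1335.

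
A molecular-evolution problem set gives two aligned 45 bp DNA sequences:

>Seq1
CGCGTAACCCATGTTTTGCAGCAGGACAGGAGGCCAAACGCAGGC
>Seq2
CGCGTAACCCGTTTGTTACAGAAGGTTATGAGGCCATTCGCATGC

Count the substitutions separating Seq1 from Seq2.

11

Differing sites — 11:A/G; 13:G/T; 15:T/G; 18:G/A; 22:C/A; 26:A/T; 27:C/T; 29:G/T; 37:A/T; 38:A/T; 43:G/T.
That gives 11 mismatches out of 45 aligned sites, so the Hamming distance is 11.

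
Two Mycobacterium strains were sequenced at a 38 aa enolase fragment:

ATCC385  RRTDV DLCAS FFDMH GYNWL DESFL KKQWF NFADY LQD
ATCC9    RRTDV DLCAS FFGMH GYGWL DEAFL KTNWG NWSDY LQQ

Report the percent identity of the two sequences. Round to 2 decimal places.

76.32%

Mismatches occur at site 13 (D/G), site 18 (N/G), site 23 (S/A), site 27 (K/T), site 28 (Q/N), site 30 (F/G), site 32 (F/W), site 33 (A/S), site 38 (D/Q).
29 of the 38 sites match, so the percent identity is 29/38 × 100 = 76.32%.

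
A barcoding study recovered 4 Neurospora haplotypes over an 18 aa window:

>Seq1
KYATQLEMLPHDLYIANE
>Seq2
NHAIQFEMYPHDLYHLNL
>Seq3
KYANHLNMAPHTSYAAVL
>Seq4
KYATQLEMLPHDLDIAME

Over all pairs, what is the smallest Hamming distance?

2

Pairwise Hamming distances:
  Seq1 vs Seq2: 8
  Seq1 vs Seq3: 9
  Seq1 vs Seq4: 2
  Seq2 vs Seq3: 12
  Seq2 vs Seq4: 10
  Seq3 vs Seq4: 10
The smallest is 2, between Seq1 and Seq4.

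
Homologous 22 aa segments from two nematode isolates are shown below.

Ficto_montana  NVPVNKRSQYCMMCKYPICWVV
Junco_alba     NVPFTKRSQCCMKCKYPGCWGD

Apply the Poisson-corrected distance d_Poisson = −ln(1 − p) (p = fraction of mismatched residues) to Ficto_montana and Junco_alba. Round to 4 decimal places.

0.3830

The sequences differ at positions 4 (V/F), 5 (N/T), 10 (Y/C), 13 (M/K), 18 (I/G), 21 (V/G), 22 (V/D).
p = 7/22 = 0.318182.
d = −ln(1 − 0.318182) = −ln(0.681818) = 0.3830.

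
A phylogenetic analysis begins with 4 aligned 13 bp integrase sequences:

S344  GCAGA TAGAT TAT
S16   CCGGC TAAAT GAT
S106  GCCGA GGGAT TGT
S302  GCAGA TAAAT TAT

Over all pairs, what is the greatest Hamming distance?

8

Pairwise Hamming distances:
  S344 vs S16: 5
  S344 vs S106: 4
  S344 vs S302: 1
  S16 vs S106: 8
  S16 vs S302: 4
  S106 vs S302: 5
The largest is 8, between S16 and S106.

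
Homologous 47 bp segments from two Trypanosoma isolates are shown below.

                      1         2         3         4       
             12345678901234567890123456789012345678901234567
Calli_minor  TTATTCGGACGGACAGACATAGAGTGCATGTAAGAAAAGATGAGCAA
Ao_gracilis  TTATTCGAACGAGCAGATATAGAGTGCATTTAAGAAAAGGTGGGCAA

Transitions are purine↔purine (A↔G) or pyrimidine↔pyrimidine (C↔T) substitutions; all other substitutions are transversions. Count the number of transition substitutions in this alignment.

6

Mismatches occur at site 8 (G/A, transition), site 12 (G/A, transition), site 13 (A/G, transition), site 18 (C/T, transition), site 30 (G/T, transversion), site 40 (A/G, transition), site 43 (A/G, transition).
Of the 7 differences, 6 transitions and 1 transversion, so the answer is 6.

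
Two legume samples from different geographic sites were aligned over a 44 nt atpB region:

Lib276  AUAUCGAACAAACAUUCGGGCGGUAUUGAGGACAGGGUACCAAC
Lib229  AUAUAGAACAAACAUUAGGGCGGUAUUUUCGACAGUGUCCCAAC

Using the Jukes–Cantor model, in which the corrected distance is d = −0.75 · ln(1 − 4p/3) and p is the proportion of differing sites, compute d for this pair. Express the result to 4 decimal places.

0.1788

The sequences differ at positions 5 (C/A), 17 (C/A), 28 (G/U), 29 (A/U), 30 (G/C), 36 (G/U), 39 (A/C).
p = 7/44 = 0.159091.
d = −0.75 · ln(1 − (4/3)·0.159091) = −0.75 · ln(0.787879) = −0.75 · (-0.238411) = 0.1788.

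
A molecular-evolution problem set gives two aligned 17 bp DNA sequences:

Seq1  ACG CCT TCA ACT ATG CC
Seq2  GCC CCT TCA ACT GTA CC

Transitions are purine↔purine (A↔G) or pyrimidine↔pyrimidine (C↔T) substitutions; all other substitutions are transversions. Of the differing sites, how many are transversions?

Mismatches occur at site 1 (A/G, transition), site 3 (G/C, transversion), site 13 (A/G, transition), site 15 (G/A, transition).
Of the 4 differences, 3 transitions and 1 transversion, so the answer is 1.

1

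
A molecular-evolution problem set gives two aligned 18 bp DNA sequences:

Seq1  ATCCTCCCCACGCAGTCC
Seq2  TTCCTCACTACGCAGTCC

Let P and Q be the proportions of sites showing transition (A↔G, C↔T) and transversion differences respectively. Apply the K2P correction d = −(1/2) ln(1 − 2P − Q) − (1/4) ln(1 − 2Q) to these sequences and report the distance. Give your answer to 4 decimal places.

0.1885

Differing sites — 1:A/T (Tv); 7:C/A (Tv); 9:C/T (Ti).
Of the 3 differences, 1 transition and 2 transversions over 18 sites: P = 1/18 = 0.055556, Q = 2/18 = 0.111111.
d = −0.5·ln(0.777777) − 0.25·ln(0.777778) = −0.5·(-0.251315) − 0.25·(-0.251314) = 0.1885.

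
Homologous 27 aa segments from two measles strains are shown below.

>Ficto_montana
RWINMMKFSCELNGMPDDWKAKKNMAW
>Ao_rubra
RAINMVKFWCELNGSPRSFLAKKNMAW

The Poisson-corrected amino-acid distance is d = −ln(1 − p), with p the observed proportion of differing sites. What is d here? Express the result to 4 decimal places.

0.3514

The sequences differ at positions 2 (W/A), 6 (M/V), 9 (S/W), 15 (M/S), 17 (D/R), 18 (D/S), 19 (W/F), 20 (K/L).
p = 8/27 = 0.296296.
d = −ln(1 − 0.296296) = −ln(0.703704) = 0.3514.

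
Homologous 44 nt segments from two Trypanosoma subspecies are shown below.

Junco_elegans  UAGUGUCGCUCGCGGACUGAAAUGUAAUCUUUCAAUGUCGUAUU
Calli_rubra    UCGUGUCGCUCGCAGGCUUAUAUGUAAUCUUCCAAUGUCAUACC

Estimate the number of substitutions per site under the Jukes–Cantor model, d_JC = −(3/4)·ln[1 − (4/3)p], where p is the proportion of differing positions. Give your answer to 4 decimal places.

The sequences differ at positions 2 (A/C), 14 (G/A), 16 (A/G), 19 (G/U), 21 (A/U), 32 (U/C), 40 (G/A), 43 (U/C), 44 (U/C).
p = 9/44 = 0.204545.
d = −0.75 · ln(1 − (4/3)·0.204545) = −0.75 · ln(0.727273) = −0.75 · (-0.318453) = 0.2388.

0.2388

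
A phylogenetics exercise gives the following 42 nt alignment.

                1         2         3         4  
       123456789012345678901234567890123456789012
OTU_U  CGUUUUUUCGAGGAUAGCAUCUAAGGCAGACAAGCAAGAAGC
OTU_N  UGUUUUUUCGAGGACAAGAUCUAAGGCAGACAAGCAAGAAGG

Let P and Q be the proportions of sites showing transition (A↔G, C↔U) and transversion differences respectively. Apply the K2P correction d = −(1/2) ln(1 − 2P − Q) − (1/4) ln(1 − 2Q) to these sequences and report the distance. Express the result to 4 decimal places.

Differing sites — 1:C/U (Ti); 15:U/C (Ti); 17:G/A (Ti); 18:C/G (Tv); 42:C/G (Tv).
Of the 5 differences, 3 transitions and 2 transversions over 42 sites: P = 3/42 = 0.071429, Q = 2/42 = 0.047619.
d = −0.5·ln(0.809523) − 0.25·ln(0.904762) = −0.5·(-0.211310) − 0.25·(-0.100083) = 0.1307.

0.1307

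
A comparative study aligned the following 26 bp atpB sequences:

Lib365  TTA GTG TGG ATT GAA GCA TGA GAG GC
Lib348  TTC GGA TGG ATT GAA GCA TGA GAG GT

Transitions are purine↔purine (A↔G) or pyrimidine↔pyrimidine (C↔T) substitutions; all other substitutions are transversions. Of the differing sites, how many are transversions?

Differing sites — 3:A/C (Tv); 5:T/G (Tv); 6:G/A (Ti); 26:C/T (Ti).
Of the 4 differences, 2 transitions and 2 transversions, so the answer is 2.

2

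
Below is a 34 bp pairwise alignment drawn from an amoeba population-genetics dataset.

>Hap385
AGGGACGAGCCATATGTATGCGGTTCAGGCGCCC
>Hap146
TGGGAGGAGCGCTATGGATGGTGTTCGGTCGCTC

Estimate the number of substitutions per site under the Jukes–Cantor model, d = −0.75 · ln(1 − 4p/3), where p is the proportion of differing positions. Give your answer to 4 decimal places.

Differing sites — 1:A/T; 6:C/G; 11:C/G; 12:A/C; 17:T/G; 21:C/G; 22:G/T; 27:A/G; 29:G/T; 33:C/T.
p = 10/34 = 0.294118.
d = −0.75 · ln(1 − (4/3)·0.294118) = −0.75 · ln(0.607843) = −0.75 · (-0.497839) = 0.3734.

0.3734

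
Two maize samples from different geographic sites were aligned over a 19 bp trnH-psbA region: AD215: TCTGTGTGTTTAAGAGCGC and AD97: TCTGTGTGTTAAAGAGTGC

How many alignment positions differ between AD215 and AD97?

Differing sites — 11:T/A; 17:C/T.
That gives 2 mismatches out of 19 aligned sites, so the Hamming distance is 2.

2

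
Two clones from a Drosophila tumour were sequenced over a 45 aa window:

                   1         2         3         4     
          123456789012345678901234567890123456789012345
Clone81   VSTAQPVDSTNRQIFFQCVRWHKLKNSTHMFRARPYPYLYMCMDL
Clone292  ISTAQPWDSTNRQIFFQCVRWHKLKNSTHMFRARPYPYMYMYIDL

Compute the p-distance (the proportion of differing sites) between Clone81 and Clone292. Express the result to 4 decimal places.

0.1111

Mismatches occur at site 1 (V/I), site 7 (V/W), site 39 (L/M), site 42 (C/Y), site 43 (M/I).
There are 5 differences over 45 sites, so p = 5/45 = 0.1111.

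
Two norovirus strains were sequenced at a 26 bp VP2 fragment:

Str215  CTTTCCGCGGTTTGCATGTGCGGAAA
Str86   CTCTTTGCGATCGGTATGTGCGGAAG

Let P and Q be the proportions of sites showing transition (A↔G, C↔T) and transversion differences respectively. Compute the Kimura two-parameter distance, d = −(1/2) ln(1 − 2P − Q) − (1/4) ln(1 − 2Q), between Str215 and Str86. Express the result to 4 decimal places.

The sequences differ at positions 3 (T/C, transition), 5 (C/T, transition), 6 (C/T, transition), 10 (G/A, transition), 12 (T/C, transition), 13 (T/G, transversion), 15 (C/T, transition), 26 (A/G, transition).
Of the 8 differences, 7 transitions and 1 transversion over 26 sites: P = 7/26 = 0.269231, Q = 1/26 = 0.038462.
d = −0.5·ln(0.423076) − 0.25·ln(0.923076) = −0.5·(-0.860203) − 0.25·(-0.080044) = 0.4501.

0.4501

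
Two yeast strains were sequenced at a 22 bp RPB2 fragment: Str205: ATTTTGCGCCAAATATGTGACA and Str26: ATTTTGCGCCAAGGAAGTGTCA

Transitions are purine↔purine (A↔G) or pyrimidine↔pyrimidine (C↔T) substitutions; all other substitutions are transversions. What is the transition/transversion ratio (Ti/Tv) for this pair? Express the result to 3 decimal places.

The sequences differ at positions 13 (A/G, transition), 14 (T/G, transversion), 16 (T/A, transversion), 20 (A/T, transversion).
Of the 4 differences, 1 transition and 3 transversions, so Ti/Tv = 1/3 = 0.333.

0.333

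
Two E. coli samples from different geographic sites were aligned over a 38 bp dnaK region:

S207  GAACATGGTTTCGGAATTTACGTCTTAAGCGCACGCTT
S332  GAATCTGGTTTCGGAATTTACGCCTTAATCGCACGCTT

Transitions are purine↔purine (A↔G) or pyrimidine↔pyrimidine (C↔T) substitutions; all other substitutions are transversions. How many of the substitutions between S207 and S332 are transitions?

2

Mismatches occur at site 4 (C↔T, transition), site 5 (A↔C, transversion), site 23 (T↔C, transition), site 29 (G↔T, transversion).
Of the 4 differences, 2 transitions and 2 transversions, so the answer is 2.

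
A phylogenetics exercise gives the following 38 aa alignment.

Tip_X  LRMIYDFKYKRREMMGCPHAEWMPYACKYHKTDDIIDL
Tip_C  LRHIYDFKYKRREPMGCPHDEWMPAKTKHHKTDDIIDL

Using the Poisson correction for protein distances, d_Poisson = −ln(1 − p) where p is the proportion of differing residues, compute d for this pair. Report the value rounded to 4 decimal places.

0.2036

Mismatches occur at site 3 (M→H), site 14 (M→P), site 20 (A→D), site 25 (Y→A), site 26 (A→K), site 27 (C→T), site 29 (Y→H).
p = 7/38 = 0.184211.
d = −ln(1 − 0.184211) = −ln(0.815789) = 0.2036.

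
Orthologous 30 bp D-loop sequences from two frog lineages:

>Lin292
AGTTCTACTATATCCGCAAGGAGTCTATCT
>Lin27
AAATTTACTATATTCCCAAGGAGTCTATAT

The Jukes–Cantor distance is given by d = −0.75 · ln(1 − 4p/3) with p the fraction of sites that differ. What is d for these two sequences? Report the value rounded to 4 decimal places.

0.2326

Differing sites — 2:G/A; 3:T/A; 5:C/T; 14:C/T; 16:G/C; 29:C/A.
p = 6/30 = 0.200000.
d = −0.75 · ln(1 − (4/3)·0.200000) = −0.75 · ln(0.733333) = −0.75 · (-0.310155) = 0.2326.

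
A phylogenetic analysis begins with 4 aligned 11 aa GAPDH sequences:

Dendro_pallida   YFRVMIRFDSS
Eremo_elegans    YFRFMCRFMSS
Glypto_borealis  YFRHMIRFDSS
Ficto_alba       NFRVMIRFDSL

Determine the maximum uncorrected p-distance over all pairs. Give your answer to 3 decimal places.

Pairwise Hamming distances:
  Dendro_pallida vs Eremo_elegans: 3
  Dendro_pallida vs Glypto_borealis: 1
  Dendro_pallida vs Ficto_alba: 2
  Eremo_elegans vs Glypto_borealis: 3
  Eremo_elegans vs Ficto_alba: 5
  Glypto_borealis vs Ficto_alba: 3
The largest is 5 mismatches, between Eremo_elegans and Ficto_alba; p = 5/11 = 0.455.

0.455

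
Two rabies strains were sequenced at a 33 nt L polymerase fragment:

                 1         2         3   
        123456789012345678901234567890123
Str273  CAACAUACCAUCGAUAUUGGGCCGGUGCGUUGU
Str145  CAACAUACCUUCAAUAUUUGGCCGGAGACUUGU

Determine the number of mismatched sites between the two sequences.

6

Mismatches occur at site 10 (A/U), site 13 (G/A), site 19 (G/U), site 26 (U/A), site 28 (C/A), site 29 (G/C).
That gives 6 mismatches out of 33 aligned sites, so the Hamming distance is 6.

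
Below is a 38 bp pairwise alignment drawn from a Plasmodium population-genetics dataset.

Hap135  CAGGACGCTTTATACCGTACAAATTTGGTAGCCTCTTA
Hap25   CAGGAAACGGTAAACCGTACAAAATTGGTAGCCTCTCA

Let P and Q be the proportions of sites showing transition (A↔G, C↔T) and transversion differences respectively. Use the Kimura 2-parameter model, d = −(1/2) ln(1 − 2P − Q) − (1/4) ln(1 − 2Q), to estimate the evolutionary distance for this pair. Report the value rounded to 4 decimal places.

0.2115

Mismatches occur at site 6 (C/A, transversion), site 7 (G/A, transition), site 9 (T/G, transversion), site 10 (T/G, transversion), site 13 (T/A, transversion), site 24 (T/A, transversion), site 37 (T/C, transition).
Of the 7 differences, 2 transitions and 5 transversions over 38 sites: P = 2/38 = 0.052632, Q = 5/38 = 0.131579.
d = −0.5·ln(0.763157) − 0.25·ln(0.736842) = −0.5·(-0.270292) − 0.25·(-0.305382) = 0.2115.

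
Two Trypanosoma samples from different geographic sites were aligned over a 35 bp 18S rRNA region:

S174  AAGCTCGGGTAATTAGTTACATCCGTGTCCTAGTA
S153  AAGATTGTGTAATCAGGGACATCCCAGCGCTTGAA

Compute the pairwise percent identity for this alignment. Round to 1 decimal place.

The sequences differ at positions 4 (C/A), 6 (C/T), 8 (G/T), 14 (T/C), 17 (T/G), 18 (T/G), 25 (G/C), 26 (T/A), 28 (T/C), 29 (C/G), 32 (A/T), 34 (T/A).
23 of the 35 sites match, so the percent identity is 23/35 × 100 = 65.7%.

65.7%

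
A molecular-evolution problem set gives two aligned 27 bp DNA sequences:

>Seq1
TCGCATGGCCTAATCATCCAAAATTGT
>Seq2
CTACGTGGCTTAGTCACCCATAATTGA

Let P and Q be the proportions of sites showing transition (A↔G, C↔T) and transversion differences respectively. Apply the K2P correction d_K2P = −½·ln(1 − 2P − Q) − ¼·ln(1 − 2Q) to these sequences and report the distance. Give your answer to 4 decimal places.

Mismatches occur at site 1 (T/C, transition), site 2 (C/T, transition), site 3 (G/A, transition), site 5 (A/G, transition), site 10 (C/T, transition), site 13 (A/G, transition), site 17 (T/C, transition), site 21 (A/T, transversion), site 27 (T/A, transversion).
Of the 9 differences, 7 transitions and 2 transversions over 27 sites: P = 7/27 = 0.259259, Q = 2/27 = 0.074074.
d = −0.5·ln(0.407408) − 0.25·ln(0.851852) = −0.5·(-0.897940) − 0.25·(-0.160342) = 0.4891.

0.4891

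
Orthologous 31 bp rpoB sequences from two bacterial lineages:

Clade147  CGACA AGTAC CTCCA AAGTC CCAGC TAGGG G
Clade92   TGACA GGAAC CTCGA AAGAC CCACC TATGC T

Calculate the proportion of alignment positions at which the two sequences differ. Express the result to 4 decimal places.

Mismatches occur at site 1 (C→T), site 6 (A→G), site 8 (T→A), site 14 (C→G), site 19 (T→A), site 24 (G→C), site 28 (G→T), site 30 (G→C), site 31 (G→T).
There are 9 differences over 31 sites, so p = 9/31 = 0.2903.

0.2903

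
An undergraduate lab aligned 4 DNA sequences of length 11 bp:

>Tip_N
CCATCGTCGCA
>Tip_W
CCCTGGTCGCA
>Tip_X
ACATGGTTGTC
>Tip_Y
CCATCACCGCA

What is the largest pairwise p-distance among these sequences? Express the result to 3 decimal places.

0.636

Pairwise Hamming distances:
  Tip_N vs Tip_W: 2
  Tip_N vs Tip_X: 5
  Tip_N vs Tip_Y: 2
  Tip_W vs Tip_X: 5
  Tip_W vs Tip_Y: 4
  Tip_X vs Tip_Y: 7
The largest is 7 mismatches, between Tip_X and Tip_Y; p = 7/11 = 0.636.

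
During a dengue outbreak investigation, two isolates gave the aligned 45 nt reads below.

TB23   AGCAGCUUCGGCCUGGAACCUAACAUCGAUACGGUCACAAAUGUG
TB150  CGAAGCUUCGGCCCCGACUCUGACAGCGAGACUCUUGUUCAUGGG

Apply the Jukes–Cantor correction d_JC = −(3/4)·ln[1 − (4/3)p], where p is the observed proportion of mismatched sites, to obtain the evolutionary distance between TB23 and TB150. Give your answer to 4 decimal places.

0.5254

Mismatches occur at site 1 (A↔C), site 3 (C↔A), site 14 (U↔C), site 15 (G↔C), site 18 (A↔C), site 19 (C↔U), site 22 (A↔G), site 26 (U↔G), site 30 (U↔G), site 33 (G↔U), site 34 (G↔C), site 36 (C↔U), site 37 (A↔G), site 38 (C↔U), site 39 (A↔U), site 40 (A↔C), site 44 (U↔G).
p = 17/45 = 0.377778.
d = −0.75 · ln(1 − (4/3)·0.377778) = −0.75 · ln(0.496296) = −0.75 · (-0.700583) = 0.5254.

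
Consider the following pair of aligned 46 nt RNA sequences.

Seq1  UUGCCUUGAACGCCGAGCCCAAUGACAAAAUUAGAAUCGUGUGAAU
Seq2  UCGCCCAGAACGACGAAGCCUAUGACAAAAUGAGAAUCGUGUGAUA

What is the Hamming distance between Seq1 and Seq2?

The sequences differ at positions 2 (U/C), 6 (U/C), 7 (U/A), 13 (C/A), 17 (G/A), 18 (C/G), 21 (A/U), 32 (U/G), 45 (A/U), 46 (U/A).
That gives 10 mismatches out of 46 aligned sites, so the Hamming distance is 10.

10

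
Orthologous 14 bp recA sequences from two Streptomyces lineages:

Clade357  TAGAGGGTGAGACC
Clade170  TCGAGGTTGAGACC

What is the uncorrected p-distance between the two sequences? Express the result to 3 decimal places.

Differing sites — 2:A/C; 7:G/T.
There are 2 differences over 14 sites, so p = 2/14 = 0.143.

0.143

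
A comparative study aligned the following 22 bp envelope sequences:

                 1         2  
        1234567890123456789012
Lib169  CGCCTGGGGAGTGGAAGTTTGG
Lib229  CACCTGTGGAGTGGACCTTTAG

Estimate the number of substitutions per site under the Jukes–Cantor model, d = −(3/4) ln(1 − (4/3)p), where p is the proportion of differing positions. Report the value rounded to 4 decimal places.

Mismatches occur at site 2 (G→A), site 7 (G→T), site 16 (A→C), site 17 (G→C), site 21 (G→A).
p = 5/22 = 0.227273.
d = −0.75 · ln(1 − (4/3)·0.227273) = −0.75 · ln(0.696969) = −0.75 · (-0.361014) = 0.2708.

0.2708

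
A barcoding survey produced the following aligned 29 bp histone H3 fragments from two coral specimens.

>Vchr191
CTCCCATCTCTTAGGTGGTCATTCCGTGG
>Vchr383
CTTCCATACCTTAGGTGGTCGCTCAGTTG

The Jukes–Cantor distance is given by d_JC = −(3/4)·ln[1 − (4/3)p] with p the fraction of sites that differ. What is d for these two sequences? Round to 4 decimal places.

The sequences differ at positions 3 (C/T), 8 (C/A), 9 (T/C), 21 (A/G), 22 (T/C), 25 (C/A), 28 (G/T).
p = 7/29 = 0.241379.
d = −0.75 · ln(1 − (4/3)·0.241379) = −0.75 · ln(0.678161) = −0.75 · (-0.388371) = 0.2913.

0.2913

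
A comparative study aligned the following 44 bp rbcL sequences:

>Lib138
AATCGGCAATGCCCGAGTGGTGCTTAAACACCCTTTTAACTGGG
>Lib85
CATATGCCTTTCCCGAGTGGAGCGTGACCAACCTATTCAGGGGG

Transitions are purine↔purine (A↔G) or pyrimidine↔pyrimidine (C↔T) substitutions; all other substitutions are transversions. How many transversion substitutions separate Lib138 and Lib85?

The sequences differ at positions 1 (A/C, transversion), 4 (C/A, transversion), 5 (G/T, transversion), 8 (A/C, transversion), 9 (A/T, transversion), 11 (G/T, transversion), 21 (T/A, transversion), 24 (T/G, transversion), 26 (A/G, transition), 28 (A/C, transversion), 31 (C/A, transversion), 35 (T/A, transversion), 38 (A/C, transversion), 40 (C/G, transversion), 41 (T/G, transversion).
Of the 15 differences, 1 transition and 14 transversions, so the answer is 14.

14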